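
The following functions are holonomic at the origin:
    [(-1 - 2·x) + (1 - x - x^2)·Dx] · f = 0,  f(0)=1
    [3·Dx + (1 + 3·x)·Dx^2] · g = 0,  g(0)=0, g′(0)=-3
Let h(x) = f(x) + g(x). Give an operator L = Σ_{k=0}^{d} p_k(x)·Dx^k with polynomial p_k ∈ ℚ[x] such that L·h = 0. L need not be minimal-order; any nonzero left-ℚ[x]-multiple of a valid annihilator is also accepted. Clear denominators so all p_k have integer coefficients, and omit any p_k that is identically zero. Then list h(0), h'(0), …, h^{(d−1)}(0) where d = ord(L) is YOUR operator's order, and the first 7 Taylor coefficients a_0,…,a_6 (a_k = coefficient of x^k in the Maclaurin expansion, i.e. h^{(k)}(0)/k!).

L = (126 + 342·x + 468·x^2 + 180·x^3 + 108·x^4)·Dx + (156·x + 576·x^2 + 672·x^3 + 378·x^4 + 180·x^5)·Dx^2 + (-7 - 35·x - 29·x^2 + 63·x^3 + 99·x^4 + 93·x^5 + 36·x^6)·Dx^3  (order 3).
h: a_k = 1, -2, 13/2, -6, 101/4, -203/5, 269/2, …
ICs: h(0) = 1, h′(0) = -2, h′′(0) = 13.

f: a_k = 1, 1, 2, 3, 5, 8, 13, …
g: a_k = 0, -3, 9/2, -9, 81/4, -243/5, 243/2, …
h₀=f+g: left-lcm gives L₀, ord ≤ 3.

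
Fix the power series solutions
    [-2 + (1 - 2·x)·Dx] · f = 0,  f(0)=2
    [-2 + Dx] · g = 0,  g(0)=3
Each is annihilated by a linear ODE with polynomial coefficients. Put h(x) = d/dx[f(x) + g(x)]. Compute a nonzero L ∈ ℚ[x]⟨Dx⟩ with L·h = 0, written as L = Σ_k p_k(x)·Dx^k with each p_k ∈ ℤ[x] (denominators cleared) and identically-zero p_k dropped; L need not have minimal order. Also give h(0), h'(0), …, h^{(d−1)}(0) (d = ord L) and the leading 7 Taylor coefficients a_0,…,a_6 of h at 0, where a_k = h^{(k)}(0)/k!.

L = (16 + 16·x) + (-10 - 8·x + 8·x^2)·Dx + (1 - 4·x^2)·Dx^2  (order 2).
h: a_k = 10, 28, 60, 136, 324, 3848/5, 26888/15, …
ICs: h(0) = 10, h′(0) = 28.

f: a_k = 2, 4, 8, 16, 32, 64, 128, …
g: a_k = 3, 6, 6, 4, 2, 4/5, 4/15, …
f+g: L₀ = lclm(L_f,L_g), ord ≤ 1+1.
h₀' ⇒ L via d/dx closure of L₀.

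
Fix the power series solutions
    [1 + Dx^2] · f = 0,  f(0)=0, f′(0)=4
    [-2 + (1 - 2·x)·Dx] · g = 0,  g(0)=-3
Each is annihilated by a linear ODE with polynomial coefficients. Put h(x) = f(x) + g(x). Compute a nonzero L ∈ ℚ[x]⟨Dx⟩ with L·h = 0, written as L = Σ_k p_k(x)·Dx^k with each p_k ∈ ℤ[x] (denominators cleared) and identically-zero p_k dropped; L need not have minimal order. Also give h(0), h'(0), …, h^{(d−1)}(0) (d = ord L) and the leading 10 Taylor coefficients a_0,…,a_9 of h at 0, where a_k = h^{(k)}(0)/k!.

f: a_k = 0, 4, 0, -2/3, 0, 1/30, 0, -1/1260, 0, 1/90720, …
g: a_k = -3, -6, -12, -24, -48, -96, -192, -384, -768, -1536, …
L₀ := lclm(L_f,L_g); ord L₀ ≤ 2+1.
L = (-50 + 8·x - 8·x^2) + (9 - 22·x + 12·x^2 - 8·x^3)·Dx + (-50 + 8·x - 8·x^2)·Dx^2 + (9 - 22·x + 12·x^2 - 8·x^3)·Dx^3  (order 3).
h: a_k = -3, -2, -12, -74/3, -48, -2879/30, -192, -483841/1260, -768, -139345919/90720, …
ICs: h(0) = -3, h′(0) = -2, h′′(0) = -24.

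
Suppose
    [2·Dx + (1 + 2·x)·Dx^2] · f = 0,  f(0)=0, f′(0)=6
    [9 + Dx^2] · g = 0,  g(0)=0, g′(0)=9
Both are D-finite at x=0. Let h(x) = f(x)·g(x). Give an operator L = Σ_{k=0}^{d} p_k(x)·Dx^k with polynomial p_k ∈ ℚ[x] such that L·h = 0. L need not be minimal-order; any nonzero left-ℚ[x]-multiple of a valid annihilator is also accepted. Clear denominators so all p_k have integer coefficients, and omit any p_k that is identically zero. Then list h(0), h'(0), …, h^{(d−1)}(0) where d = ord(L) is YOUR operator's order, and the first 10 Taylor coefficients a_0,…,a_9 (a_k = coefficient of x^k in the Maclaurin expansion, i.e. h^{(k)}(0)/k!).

f: a_k = 0, 6, -6, 8, -12, 96/5, -32, 384/7, -96, 512/3, …
g: a_k = 0, 9, 0, -27/2, 0, 243/40, 0, -729/560, 0, 729/4480, …
f·g: L₀ = L_f ⊗_s L_g, ord ≤ 2·2.
L = (63 + 1053·x + 3969·x^2 + 5832·x^3 + 2916·x^4) + (63 + 450·x + 972·x^2 + 648·x^3)·Dx + (25 + 270·x + 918·x^2 + 1296·x^3 + 648·x^4)·Dx^2 + (7 + 50·x + 108·x^2 + 72·x^3)·Dx^3 + (2 + 17·x + 53·x^2 + 72·x^3 + 36·x^4)·Dx^4  (order 4).
h: a_k = 0, 0, 54, -54, -9, -27, 405/4, -3249/20, 15417/56, -27837/56, …
ICs: h(0) = 0, h′(0) = 0, h′′(0) = 108, h′′′(0) = -324.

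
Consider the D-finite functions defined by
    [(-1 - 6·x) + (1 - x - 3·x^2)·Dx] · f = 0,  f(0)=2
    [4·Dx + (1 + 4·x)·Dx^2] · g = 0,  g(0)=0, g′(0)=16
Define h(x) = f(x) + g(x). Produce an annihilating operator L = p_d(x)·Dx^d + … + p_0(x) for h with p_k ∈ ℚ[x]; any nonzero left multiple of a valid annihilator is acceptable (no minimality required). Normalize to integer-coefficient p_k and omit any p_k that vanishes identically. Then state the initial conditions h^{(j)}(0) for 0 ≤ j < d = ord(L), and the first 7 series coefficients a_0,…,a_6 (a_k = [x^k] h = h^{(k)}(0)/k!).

L = (212 + 1072·x + 3144·x^2 + 2160·x^3 + 2592·x^4)·Dx + (5 + 248·x + 1922·x^2 + 4308·x^3 + 4464·x^4 + 4320·x^5)·Dx^2 + (-6 - 53·x - 108·x^2 + 110·x^3 + 519·x^4 + 1044·x^5 + 864·x^6)·Dx^3  (order 3).
h: a_k = 2, 18, -24, 298/3, -218, 4496/5, -7610/3, …
ICs: h(0) = 2, h′(0) = 18, h′′(0) = -48.

f: a_k = 2, 2, 8, 14, 38, 80, 194, …
g: a_k = 0, 16, -32, 256/3, -256, 4096/5, -8192/3, …
L₀ := lclm(L_f,L_g); ord L₀ ≤ 1+2.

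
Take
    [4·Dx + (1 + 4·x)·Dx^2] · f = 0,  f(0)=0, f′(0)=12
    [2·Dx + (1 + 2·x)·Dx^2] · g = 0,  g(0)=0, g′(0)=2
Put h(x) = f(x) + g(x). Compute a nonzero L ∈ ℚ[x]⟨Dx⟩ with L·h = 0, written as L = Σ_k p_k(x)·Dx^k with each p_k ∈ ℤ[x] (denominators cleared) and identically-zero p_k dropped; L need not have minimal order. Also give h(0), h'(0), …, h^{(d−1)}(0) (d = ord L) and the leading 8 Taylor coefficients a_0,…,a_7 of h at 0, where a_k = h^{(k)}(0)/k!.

f: a_k = 0, 12, -24, 64, -192, 3072/5, -2048, 49152/7, …
g: a_k = 0, 2, -2, 8/3, -4, 32/5, -32/3, 128/7, …
L₀ := lclm(L_f,L_g); ord L₀ ≤ 2+2.
L = 16·Dx + (12 + 32·x)·Dx^2 + (1 + 6·x + 8·x^2)·Dx^3  (order 3).
h: a_k = 0, 14, -26, 200/3, -196, 3104/5, -6176/3, 7040, …
ICs: h(0) = 0, h′(0) = 14, h′′(0) = -52.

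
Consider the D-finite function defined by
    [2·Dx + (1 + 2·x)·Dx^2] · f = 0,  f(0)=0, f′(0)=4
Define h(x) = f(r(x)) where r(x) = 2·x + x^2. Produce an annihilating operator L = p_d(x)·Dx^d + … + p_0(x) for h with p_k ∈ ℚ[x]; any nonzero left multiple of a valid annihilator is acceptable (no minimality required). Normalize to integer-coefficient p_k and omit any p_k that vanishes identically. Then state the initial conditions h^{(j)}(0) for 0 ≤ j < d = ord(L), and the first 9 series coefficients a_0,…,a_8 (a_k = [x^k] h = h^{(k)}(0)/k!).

L = (3 + 4·x + 2·x^2)·Dx + (1 + 5·x + 6·x^2 + 2·x^3)·Dx^2  (order 2).
h: a_k = 0, 8, -12, 80/3, -68, 928/5, -528, 10816/7, -4616, …
ICs: h(0) = 0, h′(0) = 8.

f: a_k = 0, 4, -4, 16/3, -8, 64/5, -64/3, 256/7, -64, …
Change of var in L_f (x↦r) gives L₀.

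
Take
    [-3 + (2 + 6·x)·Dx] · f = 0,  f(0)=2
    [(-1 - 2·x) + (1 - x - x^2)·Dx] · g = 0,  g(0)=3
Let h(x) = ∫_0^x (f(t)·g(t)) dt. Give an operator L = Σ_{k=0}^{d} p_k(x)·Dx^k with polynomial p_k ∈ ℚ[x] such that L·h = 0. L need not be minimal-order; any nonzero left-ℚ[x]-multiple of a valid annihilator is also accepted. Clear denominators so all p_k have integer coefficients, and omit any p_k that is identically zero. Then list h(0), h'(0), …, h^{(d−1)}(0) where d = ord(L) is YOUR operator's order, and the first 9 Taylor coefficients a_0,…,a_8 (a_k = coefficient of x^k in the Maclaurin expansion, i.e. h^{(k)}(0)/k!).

f: a_k = 2, 3, -9/4, 27/8, -405/64, 1701/128, -15309/512, 72171/1024, -2814669/16384, …
g: a_k = 3, 3, 6, 9, 15, 24, 39, 63, 102, …
h₀=f·g: eliminate ⇒ L₀, order ≤ 1·1.
h=∫h₀ ⇒ L = L₀·Dx.
L = (5 + 7·x + 9·x^2)·Dx + (-2 - 4·x + 8·x^2 + 6·x^3)·Dx^2  (order 2).
h: a_k = 0, 6, 15/2, 19/4, 315/32, 2217/320, 4859/256, 30117/3584, 393363/8192, …
ICs: h(0) = 0, h′(0) = 6.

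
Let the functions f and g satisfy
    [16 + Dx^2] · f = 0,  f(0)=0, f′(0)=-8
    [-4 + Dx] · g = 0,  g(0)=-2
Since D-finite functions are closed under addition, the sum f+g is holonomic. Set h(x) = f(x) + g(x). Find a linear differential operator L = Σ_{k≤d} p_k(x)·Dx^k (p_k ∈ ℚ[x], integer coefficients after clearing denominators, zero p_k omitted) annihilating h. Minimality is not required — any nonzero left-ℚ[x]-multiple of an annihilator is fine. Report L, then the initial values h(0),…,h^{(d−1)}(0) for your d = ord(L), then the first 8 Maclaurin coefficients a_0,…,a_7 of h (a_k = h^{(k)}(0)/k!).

f: a_k = 0, -8, 0, 64/3, 0, -256/15, 0, 2048/315, …
g: a_k = -2, -8, -16, -64/3, -64/3, -256/15, -512/45, -2048/315, …
h₀=f+g: left-lcm gives L₀, ord ≤ 3.
L = -64 + 16·Dx - 4·Dx^2 + Dx^3  (order 3).
h: a_k = -2, -16, -16, 0, -64/3, -512/15, -512/45, 0, …
ICs: h(0) = -2, h′(0) = -16, h′′(0) = -32.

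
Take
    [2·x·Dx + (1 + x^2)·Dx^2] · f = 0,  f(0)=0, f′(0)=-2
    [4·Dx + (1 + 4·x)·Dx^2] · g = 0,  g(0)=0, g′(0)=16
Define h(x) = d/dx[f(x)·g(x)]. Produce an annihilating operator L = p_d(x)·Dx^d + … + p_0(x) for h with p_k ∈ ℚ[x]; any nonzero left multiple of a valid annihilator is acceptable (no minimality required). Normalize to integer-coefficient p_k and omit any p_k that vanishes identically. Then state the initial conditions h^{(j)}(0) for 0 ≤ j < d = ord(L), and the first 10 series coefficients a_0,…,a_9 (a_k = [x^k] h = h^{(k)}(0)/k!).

f: a_k = 0, -2, 0, 2/3, 0, -2/5, 0, 2/7, 0, -2/9, …
g: a_k = 0, 16, -32, 256/3, -256, 4096/5, -8192/3, 65536/7, -32768, 1048576/9, …
f·g: L₀ = L_f ⊗_s L_g, ord ≤ 2·2.
Differentiate: ansatz ord ≤ ord L₀ ⇒ L.
L = (144 + 896·x + 560·x^2 + 2304·x^3 + 1920·x^4 + 3328·x^5 + 256·x^7) + (132 + 304·x + 2252·x^2 + 4144·x^3 + 8896·x^4 + 5952·x^5 + 8960·x^6 + 192·x^7 + 896·x^8)·Dx + (72 + 376·x + 912·x^2 + 2808·x^3 + 3720·x^4 + 6288·x^5 + 3072·x^6 + 4368·x^7 + 192·x^8 + 512·x^9)·Dx^2 + (5 + 48·x + 178·x^2 + 416·x^3 + 729·x^4 + 720·x^5 + 1008·x^6 + 384·x^7 + 516·x^8 + 32·x^9 + 64·x^10)·Dx^3  (order 3).
h: a_k = 0, -64, 192, -640, 7360/3, -142912/15, 556864/15, -145664, 20099776/35, -715308992/315, …
ICs: h(0) = 0, h′(0) = -64, h′′(0) = 384.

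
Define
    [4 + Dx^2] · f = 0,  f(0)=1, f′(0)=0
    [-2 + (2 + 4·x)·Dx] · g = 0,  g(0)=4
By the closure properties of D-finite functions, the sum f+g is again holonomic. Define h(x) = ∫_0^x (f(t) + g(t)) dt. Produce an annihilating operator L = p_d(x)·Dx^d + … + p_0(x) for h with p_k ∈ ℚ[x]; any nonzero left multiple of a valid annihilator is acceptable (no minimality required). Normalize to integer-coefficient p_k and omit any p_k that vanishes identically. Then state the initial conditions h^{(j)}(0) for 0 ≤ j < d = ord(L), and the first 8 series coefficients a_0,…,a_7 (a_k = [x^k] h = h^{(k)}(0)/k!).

f: a_k = 1, 0, -2, 0, 2/3, 0, -4/45, 0, …
g: a_k = 4, 4, -2, 2, -5/2, 7/2, -21/4, 33/4, …
Sum ⇒ L₀ = lclm(L_f,L_g) in ℚ(x)⟨Dx⟩.
∫: right-multiply L₀ by Dx.
L = (-28 - 64·x - 64·x^2)·Dx + (12 + 88·x + 192·x^2 + 128·x^3)·Dx^2 + (-7 - 16·x - 16·x^2)·Dx^3 + (3 + 22·x + 48·x^2 + 32·x^3)·Dx^4  (order 4).
h: a_k = 0, 5, 2, -4/3, 1/2, -11/30, 7/12, -961/1260, …
ICs: h(0) = 0, h′(0) = 5, h′′(0) = 4, h′′′(0) = -8.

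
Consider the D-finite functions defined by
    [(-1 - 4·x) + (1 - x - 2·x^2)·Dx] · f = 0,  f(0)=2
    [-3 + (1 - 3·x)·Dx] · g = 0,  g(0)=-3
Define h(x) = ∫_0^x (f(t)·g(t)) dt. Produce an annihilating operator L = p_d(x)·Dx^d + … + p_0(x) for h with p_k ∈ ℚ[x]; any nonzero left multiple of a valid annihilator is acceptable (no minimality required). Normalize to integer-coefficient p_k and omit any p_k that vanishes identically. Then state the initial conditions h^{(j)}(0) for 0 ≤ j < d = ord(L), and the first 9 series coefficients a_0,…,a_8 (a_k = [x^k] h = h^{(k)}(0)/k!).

f: a_k = 2, 2, 6, 10, 22, 42, 86, 170, 342, …
g: a_k = -3, -9, -27, -81, -243, -729, -2187, -6561, -19683, …
Sym-product of L_f,L_g gives L₀ (≤ ord 1).
h=∫h₀ ⇒ L = L₀·Dx.
L = (-4 + 2·x + 18·x^2)·Dx + (1 - 4·x + x^2 + 6·x^3)·Dx^2  (order 2).
h: a_k = 0, -6, -12, -30, -75, -966/5, -504, -9330/7, -7125/2, …
ICs: h(0) = 0, h′(0) = -6.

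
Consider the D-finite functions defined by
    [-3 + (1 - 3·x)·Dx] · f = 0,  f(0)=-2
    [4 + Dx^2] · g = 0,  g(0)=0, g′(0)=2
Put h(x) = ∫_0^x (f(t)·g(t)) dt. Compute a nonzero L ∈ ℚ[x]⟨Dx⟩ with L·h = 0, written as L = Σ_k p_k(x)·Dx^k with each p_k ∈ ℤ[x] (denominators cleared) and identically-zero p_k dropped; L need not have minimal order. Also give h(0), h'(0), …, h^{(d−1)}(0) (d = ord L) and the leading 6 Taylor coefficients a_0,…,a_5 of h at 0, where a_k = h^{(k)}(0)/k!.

f: a_k = -2, -6, -18, -54, -162, -486, …
g: a_k = 0, 2, 0, -4/3, 0, 4/15, …
L₀ := L_f ⊗_s L_g (sym. prod.), ord ≤ 2.
h=∫h₀ ⇒ L = L₀·Dx.
L = (-4 + 12·x)·Dx + 6·Dx^2 + (-1 + 3·x)·Dx^3  (order 3).
h: a_k = 0, 0, -2, -4, -25/3, -20, …
ICs: h(0) = 0, h′(0) = 0, h′′(0) = -4.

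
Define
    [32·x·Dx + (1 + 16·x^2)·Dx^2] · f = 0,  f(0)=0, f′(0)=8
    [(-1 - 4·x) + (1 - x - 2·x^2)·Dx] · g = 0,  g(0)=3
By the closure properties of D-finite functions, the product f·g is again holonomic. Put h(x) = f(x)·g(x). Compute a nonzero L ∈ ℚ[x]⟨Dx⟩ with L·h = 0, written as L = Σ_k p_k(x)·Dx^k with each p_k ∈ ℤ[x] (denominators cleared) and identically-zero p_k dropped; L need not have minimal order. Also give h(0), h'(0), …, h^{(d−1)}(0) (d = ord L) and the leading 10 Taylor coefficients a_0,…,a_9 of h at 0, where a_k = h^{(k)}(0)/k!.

L = (4 + 32·x + 192·x^2) + (2 - 24·x + 64·x^2 + 192·x^3)·Dx + (-1 + x - 14·x^2 + 16·x^3 + 32·x^4)·Dx^2  (order 2).
h: a_k = 0, 24, 24, -56, -8, 5544/5, 5464/5, -375656/35, -59832/7, 15198664/105, …
ICs: h(0) = 0, h′(0) = 24.

f: a_k = 0, 8, 0, -128/3, 0, 2048/5, 0, -32768/7, 0, 524288/9, …
g: a_k = 3, 3, 9, 15, 33, 63, 129, 255, 513, 1023, …
Product ⇒ symmetric product L₀, ord ≤ 2.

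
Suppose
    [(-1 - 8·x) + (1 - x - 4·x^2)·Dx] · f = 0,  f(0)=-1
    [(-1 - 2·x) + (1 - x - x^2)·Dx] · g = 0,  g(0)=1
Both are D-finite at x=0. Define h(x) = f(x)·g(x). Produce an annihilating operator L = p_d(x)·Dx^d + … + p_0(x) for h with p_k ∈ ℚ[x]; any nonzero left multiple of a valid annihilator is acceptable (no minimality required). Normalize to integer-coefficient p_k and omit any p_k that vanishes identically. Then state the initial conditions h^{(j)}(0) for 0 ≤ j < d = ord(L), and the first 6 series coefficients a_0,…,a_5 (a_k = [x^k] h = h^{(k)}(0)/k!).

L = (-2 - 8·x + 15·x^2 + 16·x^3) + (1 - 2·x - 4·x^2 + 5·x^3 + 4·x^4)·Dx  (order 1).
h: a_k = -1, -2, -8, -19, -56, -140, …
ICs: h(0) = -1.

f: a_k = -1, -1, -5, -9, -29, -65, …
g: a_k = 1, 1, 2, 3, 5, 8, …
h₀=f·g: eliminate ⇒ L₀, order ≤ 1·1.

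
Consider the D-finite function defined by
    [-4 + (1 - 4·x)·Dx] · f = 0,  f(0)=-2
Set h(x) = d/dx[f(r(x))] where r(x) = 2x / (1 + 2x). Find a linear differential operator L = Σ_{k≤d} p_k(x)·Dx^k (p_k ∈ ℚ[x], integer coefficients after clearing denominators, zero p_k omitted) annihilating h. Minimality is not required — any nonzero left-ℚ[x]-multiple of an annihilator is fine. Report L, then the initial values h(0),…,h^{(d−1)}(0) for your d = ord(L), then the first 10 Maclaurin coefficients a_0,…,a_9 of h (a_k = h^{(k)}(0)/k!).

L = 12 + (-1 + 6·x)·Dx  (order 1).
h: a_k = -16, -192, -1728, -13824, -103680, -746496, -5225472, -35831808, -241864704, -1612431360, …
ICs: h(0) = -16.

f: a_k = -2, -8, -32, -128, -512, -2048, -8192, -32768, -131072, -524288, …
h₀=f(r): pull back L_f along r ⇒ L₀.
h=h₀': d/dx-closure on L₀ ⇒ L.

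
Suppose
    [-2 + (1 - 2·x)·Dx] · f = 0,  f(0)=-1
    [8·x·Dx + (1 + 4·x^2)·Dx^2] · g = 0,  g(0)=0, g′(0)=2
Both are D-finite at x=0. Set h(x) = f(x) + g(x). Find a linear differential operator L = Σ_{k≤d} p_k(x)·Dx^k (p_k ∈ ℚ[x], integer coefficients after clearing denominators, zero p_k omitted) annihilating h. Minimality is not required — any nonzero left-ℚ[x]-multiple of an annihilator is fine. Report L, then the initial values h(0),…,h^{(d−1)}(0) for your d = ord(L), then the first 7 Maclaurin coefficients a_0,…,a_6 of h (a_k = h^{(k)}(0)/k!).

L = (-8 + 64·x + 96·x^2)·Dx + (8 - 8·x + 32·x^2 + 96·x^3)·Dx^2 + (-1 + 16·x^4)·Dx^3  (order 3).
h: a_k = -1, 0, -4, -32/3, -16, -128/5, -64, …
ICs: h(0) = -1, h′(0) = 0, h′′(0) = -8.

f: a_k = -1, -2, -4, -8, -16, -32, -64, …
g: a_k = 0, 2, 0, -8/3, 0, 32/5, 0, …
L₀ := lclm(L_f,L_g); ord L₀ ≤ 1+2.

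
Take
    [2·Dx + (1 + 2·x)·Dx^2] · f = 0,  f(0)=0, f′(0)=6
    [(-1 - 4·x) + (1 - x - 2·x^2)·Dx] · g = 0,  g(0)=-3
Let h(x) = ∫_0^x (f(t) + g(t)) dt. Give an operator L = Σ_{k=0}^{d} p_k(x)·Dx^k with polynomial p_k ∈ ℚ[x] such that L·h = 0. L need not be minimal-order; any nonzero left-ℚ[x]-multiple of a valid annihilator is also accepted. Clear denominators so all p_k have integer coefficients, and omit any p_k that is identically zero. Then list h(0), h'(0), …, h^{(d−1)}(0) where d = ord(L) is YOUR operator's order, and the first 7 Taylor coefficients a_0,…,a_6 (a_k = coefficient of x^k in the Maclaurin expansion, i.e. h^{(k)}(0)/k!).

f: a_k = 0, 6, -6, 8, -12, 96/5, -32, …
g: a_k = -3, -3, -9, -15, -33, -63, -129, …
Weyl lclm of L_f,L_g ⇒ L₀ (ord ≤ 3).
∫: right-multiply L₀ by Dx.
L = (-54 - 228·x - 432·x^2 - 288·x^3 - 192·x^4)·Dx^2 + (-11 - 124·x - 464·x^2 - 704·x^3 - 592·x^4 - 320·x^5)·Dx^3 + (4 + 19·x + 17·x^2 - 42·x^3 - 116·x^4 - 136·x^5 - 64·x^6)·Dx^4  (order 4).
h: a_k = 0, -3, 3/2, -5, -7/4, -9, -73/10, …
ICs: h(0) = 0, h′(0) = -3, h′′(0) = 3, h′′′(0) = -30.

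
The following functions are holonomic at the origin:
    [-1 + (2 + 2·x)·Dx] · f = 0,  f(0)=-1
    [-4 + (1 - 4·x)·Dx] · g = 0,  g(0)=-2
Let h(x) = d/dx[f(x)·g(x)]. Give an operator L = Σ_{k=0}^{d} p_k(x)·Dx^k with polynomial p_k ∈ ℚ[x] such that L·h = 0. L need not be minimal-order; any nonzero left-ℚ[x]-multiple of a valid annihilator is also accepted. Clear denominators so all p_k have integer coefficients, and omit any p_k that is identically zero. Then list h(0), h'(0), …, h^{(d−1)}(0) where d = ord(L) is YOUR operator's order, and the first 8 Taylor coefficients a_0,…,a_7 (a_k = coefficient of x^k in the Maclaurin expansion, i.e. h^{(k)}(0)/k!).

f: a_k = -1, -1/2, 1/8, -1/16, 5/128, -7/256, 21/1024, -33/2048, …
g: a_k = -2, -8, -32, -128, -512, -2048, -8192, -32768, …
L₀ := L_f ⊗_s L_g (sym. prod.), ord ≤ 1.
h₀' ⇒ L via d/dx closure of L₀.
L = (143 + 216·x + 48·x^2) + (-18 + 46·x + 96·x^2 + 32·x^3)·Dx  (order 1).
h: a_k = 9, 143/2, 3435/8, 36635/16, 1465435/128, 14068113/256, 262605007/1024, 2400959635/2048, …
ICs: h(0) = 9.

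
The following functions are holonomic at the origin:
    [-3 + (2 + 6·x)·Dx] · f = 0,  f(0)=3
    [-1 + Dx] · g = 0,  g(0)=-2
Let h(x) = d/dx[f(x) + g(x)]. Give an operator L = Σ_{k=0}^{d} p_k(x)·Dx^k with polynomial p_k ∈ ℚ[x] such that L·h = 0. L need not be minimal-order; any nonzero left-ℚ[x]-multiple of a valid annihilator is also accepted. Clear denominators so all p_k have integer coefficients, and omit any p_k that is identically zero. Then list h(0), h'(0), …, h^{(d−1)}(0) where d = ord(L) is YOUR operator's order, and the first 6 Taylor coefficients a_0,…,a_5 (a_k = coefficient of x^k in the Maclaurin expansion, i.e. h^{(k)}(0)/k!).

f: a_k = 3, 9/2, -27/8, 81/16, -1215/128, 5103/256, …
g: a_k = -2, -2, -1, -1/3, -1/12, -1/60, …
Weyl lclm of L_f,L_g ⇒ L₀ (ord ≤ 2).
h₀' ⇒ L via d/dx closure of L₀.
L = (-33 - 18·x) + (23 - 24·x - 36·x^2)·Dx + (10 + 42·x + 36·x^2)·Dx^2  (order 2).
h: a_k = 5/2, -35/4, 227/16, -3677/96, 76481/768, -2066843/7680, …
ICs: h(0) = 5/2, h′(0) = -35/4.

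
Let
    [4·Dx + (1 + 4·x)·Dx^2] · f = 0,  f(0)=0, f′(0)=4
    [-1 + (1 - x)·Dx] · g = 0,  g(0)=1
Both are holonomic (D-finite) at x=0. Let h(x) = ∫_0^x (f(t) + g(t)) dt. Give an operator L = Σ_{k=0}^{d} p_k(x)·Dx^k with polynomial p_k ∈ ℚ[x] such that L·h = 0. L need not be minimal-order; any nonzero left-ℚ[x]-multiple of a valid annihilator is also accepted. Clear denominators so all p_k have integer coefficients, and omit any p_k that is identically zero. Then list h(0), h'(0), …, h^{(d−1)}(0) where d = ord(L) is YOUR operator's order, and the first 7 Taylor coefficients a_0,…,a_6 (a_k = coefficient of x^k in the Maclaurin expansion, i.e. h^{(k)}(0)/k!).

L = (-44 - 16·x)·Dx^2 + (13 - 56·x - 32·x^2)·Dx^3 + (3 + 11·x - 6·x^2 - 8·x^3)·Dx^4  (order 4).
h: a_k = 0, 1, 5/2, -7/3, 67/12, -63/5, 343/10, …
ICs: h(0) = 0, h′(0) = 1, h′′(0) = 5, h′′′(0) = -14.

f: a_k = 0, 4, -8, 64/3, -64, 1024/5, -2048/3, …
g: a_k = 1, 1, 1, 1, 1, 1, 1, …
f+g: L₀ = lclm(L_f,L_g), ord ≤ 2+1.
h=∫h₀ ⇒ L = L₀·Dx.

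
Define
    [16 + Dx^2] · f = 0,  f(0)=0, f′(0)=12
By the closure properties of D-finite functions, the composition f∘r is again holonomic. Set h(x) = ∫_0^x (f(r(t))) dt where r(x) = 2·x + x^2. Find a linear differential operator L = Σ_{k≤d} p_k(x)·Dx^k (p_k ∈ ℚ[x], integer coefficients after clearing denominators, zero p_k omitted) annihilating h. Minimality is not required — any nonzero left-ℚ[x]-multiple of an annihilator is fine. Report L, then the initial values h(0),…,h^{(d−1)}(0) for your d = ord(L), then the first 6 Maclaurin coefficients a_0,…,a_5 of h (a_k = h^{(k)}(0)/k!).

L = (64 + 192·x + 192·x^2 + 64·x^3)·Dx - Dx^2 + (1 + x)·Dx^3  (order 3).
h: a_k = 0, 0, 12, 4, -64, -384/5, …
ICs: h(0) = 0, h′(0) = 0, h′′(0) = 24.

f: a_k = 0, 12, 0, -32, 0, 128/5, …
Change of var in L_f (x↦r) gives L₀.
h=∫₀ˣh₀: take L = L₀·Dx.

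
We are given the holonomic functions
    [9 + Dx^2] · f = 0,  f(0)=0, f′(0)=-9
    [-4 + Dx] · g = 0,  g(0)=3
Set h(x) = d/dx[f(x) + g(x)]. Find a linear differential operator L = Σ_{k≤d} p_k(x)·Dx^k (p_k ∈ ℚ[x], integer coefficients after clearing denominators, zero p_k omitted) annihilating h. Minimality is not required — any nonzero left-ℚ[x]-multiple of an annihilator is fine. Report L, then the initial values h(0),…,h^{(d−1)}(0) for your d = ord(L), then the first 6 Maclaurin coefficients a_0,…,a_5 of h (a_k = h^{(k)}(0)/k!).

L = 36 - 9·Dx + 4·Dx^2 - Dx^3  (order 3).
h: a_k = 3, 48, 273/2, 128, 781/8, 512/5, …
ICs: h(0) = 3, h′(0) = 48, h′′(0) = 273.

f: a_k = 0, -9, 0, 27/2, 0, -243/40, …
g: a_k = 3, 12, 24, 32, 32, 128/5, …
Weyl lclm of L_f,L_g ⇒ L₀ (ord ≤ 3).
h=h₀': d/dx-closure on L₀ ⇒ L.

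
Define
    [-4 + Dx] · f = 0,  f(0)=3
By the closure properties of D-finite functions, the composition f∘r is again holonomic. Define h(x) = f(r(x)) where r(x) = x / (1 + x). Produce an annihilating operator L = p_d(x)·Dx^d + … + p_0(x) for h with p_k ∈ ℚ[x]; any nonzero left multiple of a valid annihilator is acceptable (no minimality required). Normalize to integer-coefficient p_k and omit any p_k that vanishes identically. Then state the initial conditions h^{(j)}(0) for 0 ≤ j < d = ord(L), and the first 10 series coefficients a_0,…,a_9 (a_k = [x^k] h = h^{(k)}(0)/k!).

f: a_k = 3, 12, 24, 32, 32, 128/5, 256/15, 1024/105, 512/105, 2048/945, …
f∘r: x↦r, Dx↦Dx/r' in L_f ⇒ L₀.
L = -4 + (1 + 2·x + x^2)·Dx  (order 1).
h: a_k = 3, 12, 12, -4, -4, 28/5, -44/15, -68/105, 316/105, -3316/945, …
ICs: h(0) = 3.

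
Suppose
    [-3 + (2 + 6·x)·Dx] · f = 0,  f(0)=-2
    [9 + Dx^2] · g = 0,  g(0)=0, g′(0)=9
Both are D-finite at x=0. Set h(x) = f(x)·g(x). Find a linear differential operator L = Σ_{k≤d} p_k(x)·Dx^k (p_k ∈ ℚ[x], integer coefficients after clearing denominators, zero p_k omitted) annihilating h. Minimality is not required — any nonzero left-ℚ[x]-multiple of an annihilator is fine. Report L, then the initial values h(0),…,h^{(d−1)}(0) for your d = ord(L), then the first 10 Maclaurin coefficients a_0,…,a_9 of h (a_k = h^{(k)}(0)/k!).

f: a_k = -2, -3, 9/4, -27/8, 405/64, -1701/128, 15309/512, -72171/1024, 2814669/16384, -14073345/32768, …
g: a_k = 0, 9, 0, -27/2, 0, 243/40, 0, -729/560, 0, 729/4480, …
f·g: L₀ = L_f ⊗_s L_g, ord ≤ 1·2.
L = (63 + 216·x + 324·x^2) + (-12 - 36·x)·Dx + (4 + 24·x + 36·x^2)·Dx^2  (order 2).
h: a_k = 0, -18, -27, 189/4, 81/8, 4617/320, -59049/640, 716607/3584, -16898949/35840, 135065475/114688, …
ICs: h(0) = 0, h′(0) = -18.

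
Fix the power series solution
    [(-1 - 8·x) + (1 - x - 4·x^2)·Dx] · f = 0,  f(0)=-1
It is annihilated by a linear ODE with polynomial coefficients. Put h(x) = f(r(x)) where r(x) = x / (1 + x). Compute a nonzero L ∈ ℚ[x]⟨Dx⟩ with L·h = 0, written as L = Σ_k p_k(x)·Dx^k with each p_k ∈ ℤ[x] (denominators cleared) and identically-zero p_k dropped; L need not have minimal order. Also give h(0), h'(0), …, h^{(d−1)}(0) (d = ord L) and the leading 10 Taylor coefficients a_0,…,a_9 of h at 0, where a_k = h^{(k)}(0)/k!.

L = (1 + 9·x) + (-1 - 2·x + 3·x^2 + 4·x^3)·Dx  (order 1).
h: a_k = -1, -1, -4, 0, -16, 16, -80, 144, -464, 1040, …
ICs: h(0) = -1.

f: a_k = -1, -1, -5, -9, -29, -65, -181, -441, -1165, -2929, …
h₀=f(r): pull back L_f along r ⇒ L₀.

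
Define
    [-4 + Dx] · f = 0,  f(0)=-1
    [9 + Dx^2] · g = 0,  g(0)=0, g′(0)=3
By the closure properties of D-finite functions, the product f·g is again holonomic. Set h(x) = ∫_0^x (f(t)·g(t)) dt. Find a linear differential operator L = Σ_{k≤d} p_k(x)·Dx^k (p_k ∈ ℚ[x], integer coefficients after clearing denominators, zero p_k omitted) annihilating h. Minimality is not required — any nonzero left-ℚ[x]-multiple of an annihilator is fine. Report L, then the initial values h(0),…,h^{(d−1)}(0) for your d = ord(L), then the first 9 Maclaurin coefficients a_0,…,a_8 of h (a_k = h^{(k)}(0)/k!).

L = 25·Dx - 8·Dx^2 + Dx^3  (order 3).
h: a_k = 0, 0, -3/2, -4, -39/8, -14/5, 79/240, 143/70, 25481/13440, …
ICs: h(0) = 0, h′(0) = 0, h′′(0) = -3.

f: a_k = -1, -4, -8, -32/3, -32/3, -128/15, -256/45, -1024/315, -512/315, …
g: a_k = 0, 3, 0, -9/2, 0, 81/40, 0, -243/560, 0, …
Sym-product of L_f,L_g gives L₀ (≤ ord 2).
h=∫h₀ ⇒ L = L₀·Dx.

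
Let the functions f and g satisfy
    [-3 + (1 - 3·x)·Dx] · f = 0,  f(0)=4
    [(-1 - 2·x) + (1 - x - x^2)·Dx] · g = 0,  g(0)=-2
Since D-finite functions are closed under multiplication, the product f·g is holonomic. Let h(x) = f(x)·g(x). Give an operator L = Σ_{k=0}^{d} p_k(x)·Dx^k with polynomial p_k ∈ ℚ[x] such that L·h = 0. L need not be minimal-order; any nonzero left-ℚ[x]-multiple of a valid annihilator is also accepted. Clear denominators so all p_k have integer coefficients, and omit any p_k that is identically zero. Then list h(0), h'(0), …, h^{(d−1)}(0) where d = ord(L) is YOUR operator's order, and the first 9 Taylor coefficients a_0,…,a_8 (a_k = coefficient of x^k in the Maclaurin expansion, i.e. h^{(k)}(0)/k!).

L = (-4 + 4·x + 9·x^2) + (1 - 4·x + 2·x^2 + 3·x^3)·Dx  (order 1).
h: a_k = -8, -32, -112, -360, -1120, -3424, -10376, -31296, -94160, …
ICs: h(0) = -8.

f: a_k = 4, 12, 36, 108, 324, 972, 2916, 8748, 26244, …
g: a_k = -2, -2, -4, -6, -10, -16, -26, -42, -68, …
Sym-product of L_f,L_g gives L₀ (≤ ord 1).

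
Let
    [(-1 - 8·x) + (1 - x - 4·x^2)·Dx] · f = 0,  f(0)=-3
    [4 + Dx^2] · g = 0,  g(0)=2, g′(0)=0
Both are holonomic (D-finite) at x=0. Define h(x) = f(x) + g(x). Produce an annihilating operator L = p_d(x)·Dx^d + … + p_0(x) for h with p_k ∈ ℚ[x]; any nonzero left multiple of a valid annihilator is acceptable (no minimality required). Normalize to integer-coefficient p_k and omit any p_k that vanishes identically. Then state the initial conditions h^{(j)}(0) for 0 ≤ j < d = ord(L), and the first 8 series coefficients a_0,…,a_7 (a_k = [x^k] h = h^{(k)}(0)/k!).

L = (116 + 1008·x + 968·x^2 + 2688·x^3 + 640·x^4 + 1024·x^5) + (-28 - 4·x + 8·x^2 + 200·x^3 + 480·x^4 + 384·x^5 + 512·x^6)·Dx + (29 + 252·x + 242·x^2 + 672·x^3 + 160·x^4 + 256·x^5)·Dx^2 + (-7 - x + 2·x^2 + 50·x^3 + 120·x^4 + 96·x^5 + 128·x^6)·Dx^3  (order 3).
h: a_k = -1, -3, -19, -27, -257/3, -195, -24443/45, -1323, …
ICs: h(0) = -1, h′(0) = -3, h′′(0) = -38.

f: a_k = -3, -3, -15, -27, -87, -195, -543, -1323, …
g: a_k = 2, 0, -4, 0, 4/3, 0, -8/45, 0, …
f+g: L₀ = lclm(L_f,L_g), ord ≤ 1+2.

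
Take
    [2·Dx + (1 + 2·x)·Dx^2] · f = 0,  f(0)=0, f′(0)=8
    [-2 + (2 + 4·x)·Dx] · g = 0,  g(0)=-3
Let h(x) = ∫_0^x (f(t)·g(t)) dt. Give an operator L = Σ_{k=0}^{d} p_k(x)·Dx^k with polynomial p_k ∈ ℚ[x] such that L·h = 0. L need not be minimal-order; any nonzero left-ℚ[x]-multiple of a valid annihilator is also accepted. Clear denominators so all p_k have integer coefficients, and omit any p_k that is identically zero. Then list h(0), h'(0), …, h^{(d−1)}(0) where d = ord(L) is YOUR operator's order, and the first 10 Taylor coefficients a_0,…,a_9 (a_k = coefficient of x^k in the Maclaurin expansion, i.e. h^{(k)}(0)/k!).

f: a_k = 0, 8, -8, 32/3, -16, 128/5, -128/3, 512/7, -128, 2048/9, …
g: a_k = -3, -3, 3/2, -3/2, 15/8, -21/8, 63/16, -99/16, 1287/128, -2145/128, …
h₀=f·g: eliminate ⇒ L₀, order ≤ 2·1.
h=∫h₀ ⇒ L = L₀·Dx.
L = Dx + (1 + 4·x + 4·x^2)·Dx^3  (order 3).
h: a_k = 0, 0, -12, 0, 1, -8/5, 71/30, -124/35, 3043/560, -2689/315, …
ICs: h(0) = 0, h′(0) = 0, h′′(0) = -24.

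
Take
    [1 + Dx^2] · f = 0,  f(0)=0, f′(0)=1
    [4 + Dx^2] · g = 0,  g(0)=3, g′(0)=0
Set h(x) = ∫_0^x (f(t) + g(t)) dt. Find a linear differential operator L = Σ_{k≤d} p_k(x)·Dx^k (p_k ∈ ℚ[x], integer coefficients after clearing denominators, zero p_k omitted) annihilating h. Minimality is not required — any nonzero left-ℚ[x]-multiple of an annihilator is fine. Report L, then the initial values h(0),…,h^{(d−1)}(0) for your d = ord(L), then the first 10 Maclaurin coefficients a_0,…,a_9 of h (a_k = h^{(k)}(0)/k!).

L = 4·Dx + 5·Dx^3 + Dx^5  (order 5).
h: a_k = 0, 3, 1/2, -2, -1/24, 2/5, 1/720, -4/105, -1/40320, 2/945, …
ICs: h(0) = 0, h′(0) = 3, h′′(0) = 1, h′′′(0) = -12, h′′′′(0) = -1.

f: a_k = 0, 1, 0, -1/6, 0, 1/120, 0, -1/5040, 0, 1/362880, …
g: a_k = 3, 0, -6, 0, 2, 0, -4/15, 0, 2/105, 0, …
h₀=f+g: left-lcm gives L₀, ord ≤ 4.
Integrate: L := L₀·Dx.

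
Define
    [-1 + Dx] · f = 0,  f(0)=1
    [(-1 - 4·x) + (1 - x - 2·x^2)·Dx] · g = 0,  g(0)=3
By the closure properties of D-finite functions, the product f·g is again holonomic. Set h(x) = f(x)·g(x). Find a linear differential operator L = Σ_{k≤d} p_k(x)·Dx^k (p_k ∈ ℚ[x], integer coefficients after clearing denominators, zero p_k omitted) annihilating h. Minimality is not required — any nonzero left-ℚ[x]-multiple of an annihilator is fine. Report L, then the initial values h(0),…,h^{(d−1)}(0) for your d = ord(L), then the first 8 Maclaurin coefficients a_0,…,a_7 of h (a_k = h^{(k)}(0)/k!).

L = (2 + 3·x - 2·x^2) + (-1 + x + 2·x^2)·Dx  (order 1).
h: a_k = 3, 6, 27/2, 26, 425/8, 2103/20, 50737/240, 44279/105, …
ICs: h(0) = 3.

f: a_k = 1, 1, 1/2, 1/6, 1/24, 1/120, 1/720, 1/5040, …
g: a_k = 3, 3, 9, 15, 33, 63, 129, 255, …
h₀=f·g: eliminate ⇒ L₀, order ≤ 1·1.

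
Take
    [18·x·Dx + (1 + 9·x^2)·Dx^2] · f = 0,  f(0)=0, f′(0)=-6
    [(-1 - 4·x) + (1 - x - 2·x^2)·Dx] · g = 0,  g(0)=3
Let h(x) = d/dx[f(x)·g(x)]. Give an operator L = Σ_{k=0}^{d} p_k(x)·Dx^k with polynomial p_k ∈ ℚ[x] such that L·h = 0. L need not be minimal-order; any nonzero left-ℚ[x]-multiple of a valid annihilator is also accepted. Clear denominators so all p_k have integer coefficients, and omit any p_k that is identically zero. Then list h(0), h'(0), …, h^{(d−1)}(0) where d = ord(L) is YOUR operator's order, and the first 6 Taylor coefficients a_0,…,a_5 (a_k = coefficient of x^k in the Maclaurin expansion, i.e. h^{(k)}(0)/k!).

L = (-30 + 2106·x^2 + 3888·x^3 + 11664·x^4) + (15 + 78·x + 27·x^2 + 306·x^3 + 3888·x^4 + 7776·x^5)·Dx + (-2 - 7·x - 59·x^2 + 9·x^3 - 261·x^4 + 648·x^5 + 972·x^6)·Dx^2  (order 2).
h: a_k = -18, -36, 0, -144, -1638, -11988/5, …
ICs: h(0) = -18, h′(0) = -36.

f: a_k = 0, -6, 0, 18, 0, -486/5, …
g: a_k = 3, 3, 9, 15, 33, 63, …
f·g: L₀ = L_f ⊗_s L_g, ord ≤ 2·1.
Differentiate: ansatz ord ≤ ord L₀ ⇒ L.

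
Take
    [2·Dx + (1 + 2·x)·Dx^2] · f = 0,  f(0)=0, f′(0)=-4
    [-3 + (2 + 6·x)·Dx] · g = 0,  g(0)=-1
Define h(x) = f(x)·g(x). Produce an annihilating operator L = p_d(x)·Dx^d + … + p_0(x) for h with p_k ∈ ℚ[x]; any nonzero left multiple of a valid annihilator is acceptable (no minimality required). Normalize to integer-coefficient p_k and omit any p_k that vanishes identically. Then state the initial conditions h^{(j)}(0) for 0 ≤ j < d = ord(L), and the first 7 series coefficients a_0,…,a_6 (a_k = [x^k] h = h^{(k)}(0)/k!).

L = (15 + 18·x) + (-4 - 12·x)·Dx + (4 + 32·x + 84·x^2 + 72·x^3)·Dx^2  (order 2).
h: a_k = 0, 4, 2, -31/6, 45/4, -3937/160, 52897/960, …
ICs: h(0) = 0, h′(0) = 4.

f: a_k = 0, -4, 4, -16/3, 8, -64/5, 64/3, …
g: a_k = -1, -3/2, 9/8, -27/16, 405/128, -1701/256, 15309/1024, …
Sym-product of L_f,L_g gives L₀ (≤ ord 2).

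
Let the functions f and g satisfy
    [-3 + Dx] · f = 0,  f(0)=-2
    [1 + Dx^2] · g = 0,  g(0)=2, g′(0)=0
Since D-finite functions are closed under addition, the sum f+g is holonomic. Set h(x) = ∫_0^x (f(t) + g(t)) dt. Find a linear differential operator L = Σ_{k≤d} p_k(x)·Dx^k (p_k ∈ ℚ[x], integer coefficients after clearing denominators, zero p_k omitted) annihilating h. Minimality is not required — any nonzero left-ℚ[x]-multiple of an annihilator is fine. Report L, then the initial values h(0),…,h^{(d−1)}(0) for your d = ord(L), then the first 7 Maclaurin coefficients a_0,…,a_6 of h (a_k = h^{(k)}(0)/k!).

f: a_k = -2, -6, -9, -9, -27/4, -81/20, -81/40, …
g: a_k = 2, 0, -1, 0, 1/12, 0, -1/360, …
h₀=f+g: left-lcm gives L₀, ord ≤ 3.
∫: right-multiply L₀ by Dx.
L = -3·Dx + Dx^2 - 3·Dx^3 + Dx^4  (order 4).
h: a_k = 0, 0, -3, -10/3, -9/4, -4/3, -27/40, …
ICs: h(0) = 0, h′(0) = 0, h′′(0) = -6, h′′′(0) = -20.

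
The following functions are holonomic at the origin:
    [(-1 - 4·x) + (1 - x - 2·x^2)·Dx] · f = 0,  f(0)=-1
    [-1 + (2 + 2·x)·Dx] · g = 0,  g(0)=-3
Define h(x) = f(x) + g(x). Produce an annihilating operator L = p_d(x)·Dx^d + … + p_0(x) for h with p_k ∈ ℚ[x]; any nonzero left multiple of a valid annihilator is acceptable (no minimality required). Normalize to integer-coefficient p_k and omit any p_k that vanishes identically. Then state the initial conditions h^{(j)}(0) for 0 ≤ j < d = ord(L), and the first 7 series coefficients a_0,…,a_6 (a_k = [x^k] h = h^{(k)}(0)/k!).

f: a_k = -1, -1, -3, -5, -11, -21, -43, …
g: a_k = -3, -3/2, 3/8, -3/16, 15/128, -21/256, 63/1024, …
L₀ := lclm(L_f,L_g); ord L₀ ≤ 1+1.
L = (-13 - 26·x - 40·x^2) + (25 + 69·x + 144·x^2 + 100·x^3)·Dx + (-2 - 20·x + 6·x^2 + 64·x^3 + 40·x^4)·Dx^2  (order 2).
h: a_k = -4, -5/2, -21/8, -83/16, -1393/128, -5397/256, -43969/1024, …
ICs: h(0) = -4, h′(0) = -5/2.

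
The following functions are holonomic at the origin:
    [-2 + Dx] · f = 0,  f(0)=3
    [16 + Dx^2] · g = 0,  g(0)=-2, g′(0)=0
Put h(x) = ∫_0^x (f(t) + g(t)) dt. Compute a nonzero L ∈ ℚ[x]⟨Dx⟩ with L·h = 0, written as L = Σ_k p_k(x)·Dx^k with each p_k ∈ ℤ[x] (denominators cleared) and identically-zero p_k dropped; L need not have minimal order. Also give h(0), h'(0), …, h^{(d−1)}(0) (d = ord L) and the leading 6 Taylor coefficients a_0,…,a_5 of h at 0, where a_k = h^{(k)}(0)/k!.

L = -32·Dx + 16·Dx^2 - 2·Dx^3 + Dx^4  (order 4).
h: a_k = 0, 1, 3, 22/3, 1, -58/15, …
ICs: h(0) = 0, h′(0) = 1, h′′(0) = 6, h′′′(0) = 44.

f: a_k = 3, 6, 6, 4, 2, 4/5, …
g: a_k = -2, 0, 16, 0, -64/3, 0, …
L₀ := lclm(L_f,L_g); ord L₀ ≤ 1+2.
Integrate: L := L₀·Dx.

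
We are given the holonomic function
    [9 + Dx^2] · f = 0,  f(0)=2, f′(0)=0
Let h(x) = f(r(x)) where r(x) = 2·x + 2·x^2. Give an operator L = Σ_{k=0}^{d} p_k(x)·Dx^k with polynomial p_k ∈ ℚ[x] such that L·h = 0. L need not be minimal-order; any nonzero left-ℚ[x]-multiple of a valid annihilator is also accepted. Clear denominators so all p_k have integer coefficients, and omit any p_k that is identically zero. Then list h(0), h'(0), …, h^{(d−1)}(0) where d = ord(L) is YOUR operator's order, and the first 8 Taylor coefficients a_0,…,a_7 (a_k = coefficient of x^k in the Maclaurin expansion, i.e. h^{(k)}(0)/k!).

L = (36 + 216·x + 432·x^2 + 288·x^3) - 2·Dx + (1 + 2·x)·Dx^2  (order 2).
h: a_k = 2, 0, -36, -72, 72, 432, 2592/5, -1728/5, …
ICs: h(0) = 2, h′(0) = 0.

f: a_k = 2, 0, -9, 0, 27/4, 0, -81/40, 0, …
Substitute x→r, Dx→(1/r')Dx; clear ⇒ L₀.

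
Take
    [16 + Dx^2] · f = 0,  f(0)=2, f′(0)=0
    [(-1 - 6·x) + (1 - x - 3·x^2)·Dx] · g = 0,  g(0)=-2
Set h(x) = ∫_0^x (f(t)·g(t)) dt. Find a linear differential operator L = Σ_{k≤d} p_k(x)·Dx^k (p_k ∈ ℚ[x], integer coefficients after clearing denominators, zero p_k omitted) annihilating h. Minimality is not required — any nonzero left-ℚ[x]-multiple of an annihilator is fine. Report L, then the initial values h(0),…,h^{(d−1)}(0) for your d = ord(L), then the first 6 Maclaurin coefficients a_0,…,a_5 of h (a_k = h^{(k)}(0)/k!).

f: a_k = 2, 0, -16, 0, 64/3, 0, …
g: a_k = -2, -2, -8, -14, -38, -80, …
f·g: L₀ = L_f ⊗_s L_g, ord ≤ 2·1.
Integrate: L := L₀·Dx.
L = (-10 + 16·x + 48·x^2)·Dx + (2 + 12·x)·Dx^2 + (-1 + x + 3·x^2)·Dx^3  (order 3).
h: a_k = 0, -4, -2, 16/3, 1, 28/15, …
ICs: h(0) = 0, h′(0) = -4, h′′(0) = -4.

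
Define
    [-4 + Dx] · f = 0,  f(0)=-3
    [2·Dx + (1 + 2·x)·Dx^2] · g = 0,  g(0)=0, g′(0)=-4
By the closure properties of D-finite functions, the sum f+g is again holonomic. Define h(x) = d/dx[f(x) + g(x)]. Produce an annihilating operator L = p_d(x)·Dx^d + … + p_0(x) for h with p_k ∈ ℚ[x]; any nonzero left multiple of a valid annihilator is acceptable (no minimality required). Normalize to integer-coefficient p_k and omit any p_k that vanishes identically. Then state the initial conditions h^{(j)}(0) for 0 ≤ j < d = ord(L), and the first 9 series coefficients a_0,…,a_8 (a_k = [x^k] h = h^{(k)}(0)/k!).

L = (-32 - 32·x) + (-4 - 32·x - 32·x^2)·Dx + (3 + 10·x + 8·x^2)·Dx^2  (order 2).
h: a_k = -16, -40, -112, -96, -192, 128/5, -4864/15, 49664/105, -109568/105, …
ICs: h(0) = -16, h′(0) = -40.

f: a_k = -3, -12, -24, -32, -32, -128/5, -256/15, -1024/105, -512/105, …
g: a_k = 0, -4, 4, -16/3, 8, -64/5, 64/3, -256/7, 64, …
Weyl lclm of L_f,L_g ⇒ L₀ (ord ≤ 3).
h₀' ⇒ L via d/dx closure of L₀.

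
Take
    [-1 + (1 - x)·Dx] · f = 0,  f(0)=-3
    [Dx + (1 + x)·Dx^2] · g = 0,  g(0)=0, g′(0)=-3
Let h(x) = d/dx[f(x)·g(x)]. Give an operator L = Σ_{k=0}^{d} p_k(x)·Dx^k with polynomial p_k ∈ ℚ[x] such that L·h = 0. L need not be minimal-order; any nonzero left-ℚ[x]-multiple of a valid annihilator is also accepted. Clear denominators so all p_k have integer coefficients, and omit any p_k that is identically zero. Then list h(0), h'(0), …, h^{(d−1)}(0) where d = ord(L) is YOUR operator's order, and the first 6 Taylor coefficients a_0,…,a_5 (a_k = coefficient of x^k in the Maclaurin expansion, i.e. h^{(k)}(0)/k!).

f: a_k = -3, -3, -3, -3, -3, -3, …
g: a_k = 0, -3, 3/2, -1, 3/4, -3/5, …
Product ⇒ symmetric product L₀, ord ≤ 2.
Derive L from L₀ (diff closure).
L = 4 + (1 + 5·x)·Dx + (-1 + x^2)·Dx^2  (order 2).
h: a_k = 9, 9, 45/2, 21, 141/4, 333/10, …
ICs: h(0) = 9, h′(0) = 9.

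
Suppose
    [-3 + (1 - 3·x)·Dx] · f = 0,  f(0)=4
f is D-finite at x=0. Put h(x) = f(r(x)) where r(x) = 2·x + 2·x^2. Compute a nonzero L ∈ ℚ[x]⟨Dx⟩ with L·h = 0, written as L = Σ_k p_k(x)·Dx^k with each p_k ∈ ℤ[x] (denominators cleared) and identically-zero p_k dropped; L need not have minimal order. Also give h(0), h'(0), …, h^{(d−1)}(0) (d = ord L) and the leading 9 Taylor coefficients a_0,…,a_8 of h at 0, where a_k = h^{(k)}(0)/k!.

L = (6 + 12·x) + (-1 + 6·x + 6·x^2)·Dx  (order 1).
h: a_k = 4, 24, 168, 1152, 7920, 54432, 374112, 2571264, 17672256, …
ICs: h(0) = 4.

f: a_k = 4, 12, 36, 108, 324, 972, 2916, 8748, 26244, …
f∘r: x↦r, Dx↦Dx/r' in L_f ⇒ L₀.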